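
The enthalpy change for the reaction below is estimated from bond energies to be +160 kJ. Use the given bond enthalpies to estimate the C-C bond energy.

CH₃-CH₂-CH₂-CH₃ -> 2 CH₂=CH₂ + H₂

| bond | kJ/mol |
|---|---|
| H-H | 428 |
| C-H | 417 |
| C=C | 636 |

D(C-C) ≈ 342 kJ/mol

Let D be the C-C bond energy.
Σ(broken) = 3×D + 10×417 = 4170 + 3D
Σ(formed) = 8×417 + 2×636 + 1×428 = 5036
ΔH = Σ(broken) − Σ(formed) = (4170 + 3D) − (5036) = −866 + 3D
Setting this equal to +160 kJ gives 3D = 1026, so D = 342 kJ/mol.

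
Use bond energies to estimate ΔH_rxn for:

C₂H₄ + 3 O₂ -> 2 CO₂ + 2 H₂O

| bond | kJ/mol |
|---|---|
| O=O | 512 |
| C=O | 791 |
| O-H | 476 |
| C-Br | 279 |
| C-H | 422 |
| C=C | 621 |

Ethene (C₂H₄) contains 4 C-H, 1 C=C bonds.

Bonds broken (reactants):
  C-H: 4 × 422 = 1688
  C=C: 1 × 621 = 621
  O=O: 3 × 512 = 1536
  Σ(broken) = 3845 kJ
Bonds formed (products):
  C=O: 4 × 791 = 3164
  O-H: 4 × 476 = 1904
  Σ(formed) = 5068 kJ
ΔH = Σ(broken) − Σ(formed) = 3845 − 5068 = −1223 kJ

ΔH ≈ −1223 kJ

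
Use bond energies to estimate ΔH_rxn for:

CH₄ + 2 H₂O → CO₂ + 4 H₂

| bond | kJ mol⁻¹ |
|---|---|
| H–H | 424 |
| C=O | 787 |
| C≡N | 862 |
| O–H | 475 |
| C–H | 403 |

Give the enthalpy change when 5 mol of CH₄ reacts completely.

ΔH = +1210 kJ

Bonds broken (reactants):
  C–H: 4 × 403 = 1612
  O–H: 4 × 475 = 1900
  Σ(broken) = 3512 kJ
Bonds formed (products):
  C=O: 2 × 787 = 1574
  H–H: 4 × 424 = 1696
  Σ(formed) = 3270 kJ
ΔH = Σ(broken) − Σ(formed) = 3512 − 3270 = +242 kJ
For 5× the reaction as written: 5 × (+242) = +1210 kJ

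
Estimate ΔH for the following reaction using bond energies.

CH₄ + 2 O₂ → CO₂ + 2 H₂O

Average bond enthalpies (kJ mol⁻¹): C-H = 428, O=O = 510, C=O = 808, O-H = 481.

ΔH ≈ −808 kJ

Bonds broken (reactants):
  C-H: 4 × 428 = 1712
  O=O: 2 × 510 = 1020
  Σ(broken) = 2732 kJ
Bonds formed (products):
  C=O: 2 × 808 = 1616
  O-H: 4 × 481 = 1924
  Σ(formed) = 3540 kJ
ΔH = Σ(broken) − Σ(formed) = 2732 − 3540 = −808 kJ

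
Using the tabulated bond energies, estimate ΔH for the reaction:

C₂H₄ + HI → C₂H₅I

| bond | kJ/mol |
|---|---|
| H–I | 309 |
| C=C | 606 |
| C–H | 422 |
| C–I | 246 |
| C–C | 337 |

Bonds broken (reactants):
  C–H: 4 × 422 = 1688
  C=C: 1 × 606 = 606
  H–I: 1 × 309 = 309
  Σ(broken) = 2603 kJ
Bonds formed (products):
  C–C: 1 × 337 = 337
  C–H: 5 × 422 = 2110
  C–I: 1 × 246 = 246
  Σ(formed) = 2693 kJ
ΔH = Σ(broken) − Σ(formed) = 2603 − 2693 = −90 kJ

ΔH ≈ −90 kJ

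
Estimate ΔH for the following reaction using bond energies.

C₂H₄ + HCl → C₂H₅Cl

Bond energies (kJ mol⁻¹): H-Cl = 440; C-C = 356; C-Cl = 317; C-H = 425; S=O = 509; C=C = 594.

ΔH ≈ −64 kJ

Bonds broken (reactants):
  C-H: 4 × 425 = 1700
  C=C: 1 × 594 = 594
  H-Cl: 1 × 440 = 440
  Σ(broken) = 2734 kJ
Bonds formed (products):
  C-C: 1 × 356 = 356
  C-Cl: 1 × 317 = 317
  C-H: 5 × 425 = 2125
  Σ(formed) = 2798 kJ
ΔH = Σ(broken) − Σ(formed) = 2734 − 2798 = −64 kJ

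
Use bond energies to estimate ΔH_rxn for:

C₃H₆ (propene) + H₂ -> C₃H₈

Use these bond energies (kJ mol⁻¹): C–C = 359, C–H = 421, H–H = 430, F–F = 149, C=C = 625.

ΔH ≈ −146 kJ

Bonds broken (reactants):
  C–C: 1 × 359 = 359
  C–H: 6 × 421 = 2526
  C=C: 1 × 625 = 625
  H–H: 1 × 430 = 430
  Σ(broken) = 3940 kJ
Bonds formed (products):
  C–C: 2 × 359 = 718
  C–H: 8 × 421 = 3368
  Σ(formed) = 4086 kJ
ΔH = Σ(broken) − Σ(formed) = 3940 − 4086 = −146 kJ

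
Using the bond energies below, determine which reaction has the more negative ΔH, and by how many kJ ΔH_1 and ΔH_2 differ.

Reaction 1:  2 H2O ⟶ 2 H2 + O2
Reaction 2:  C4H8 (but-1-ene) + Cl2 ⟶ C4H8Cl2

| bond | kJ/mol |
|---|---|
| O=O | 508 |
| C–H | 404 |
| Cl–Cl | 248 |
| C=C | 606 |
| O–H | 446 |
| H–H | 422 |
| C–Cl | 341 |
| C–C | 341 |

Reaction 2, by 601 kJ

Reaction 1:
  Bonds broken (reactants):
    O–H: 4 × 446 = 1784
    Σ(broken) = 1784 kJ
  Bonds formed (products):
    H–H: 2 × 422 = 844
    O=O: 1 × 508 = 508
    Σ(formed) = 1352 kJ
  ΔH_1 = 1784 − 1352 = +432 kJ
Reaction 2:
  Bonds broken (reactants):
    C–C: 2 × 341 = 682
    C–H: 8 × 404 = 3232
    C=C: 1 × 606 = 606
    Cl–Cl: 1 × 248 = 248
    Σ(broken) = 4768 kJ
  Bonds formed (products):
    C–C: 3 × 341 = 1023
    C–Cl: 2 × 341 = 682
    C–H: 8 × 404 = 3232
    Σ(formed) = 4937 kJ
  ΔH_2 = 4768 − 4937 = −169 kJ
ΔH_1 − ΔH_2 = +601 kJ, so reaction 2 has the more negative ΔH; |ΔH_1 − ΔH_2| = 601 kJ.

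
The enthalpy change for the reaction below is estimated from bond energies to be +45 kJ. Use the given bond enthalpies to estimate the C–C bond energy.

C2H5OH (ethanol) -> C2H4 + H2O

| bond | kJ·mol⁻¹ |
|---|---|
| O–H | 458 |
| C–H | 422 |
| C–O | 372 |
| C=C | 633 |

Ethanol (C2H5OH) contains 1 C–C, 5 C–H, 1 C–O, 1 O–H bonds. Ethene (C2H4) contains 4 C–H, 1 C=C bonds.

Let D be the C–C bond energy.
Σ(broken) = 1×D + 5×422 + 1×372 + 1×458 = 2940 + D
Σ(formed) = 4×422 + 1×633 + 2×458 = 3237
ΔH = Σ(broken) − Σ(formed) = (2940 + D) − (3237) = −297 + D
Setting this equal to +45 kJ gives D = 342 kJ/mol.

D(C–C) ≈ 342 kJ/mol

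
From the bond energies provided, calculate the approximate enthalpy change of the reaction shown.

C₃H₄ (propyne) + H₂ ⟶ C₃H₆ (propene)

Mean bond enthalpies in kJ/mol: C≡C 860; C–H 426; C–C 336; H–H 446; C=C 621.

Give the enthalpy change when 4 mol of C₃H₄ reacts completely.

Bonds broken (reactants):
  C≡C: 1 × 860 = 860
  C–C: 1 × 336 = 336
  C–H: 4 × 426 = 1704
  H–H: 1 × 446 = 446
  Σ(broken) = 3346 kJ
Bonds formed (products):
  C–C: 1 × 336 = 336
  C–H: 6 × 426 = 2556
  C=C: 1 × 621 = 621
  Σ(formed) = 3513 kJ
ΔH = Σ(broken) − Σ(formed) = 3346 − 3513 = −167 kJ
For 4× the reaction as written: 4 × (−167) = −668 kJ

ΔH = −668 kJ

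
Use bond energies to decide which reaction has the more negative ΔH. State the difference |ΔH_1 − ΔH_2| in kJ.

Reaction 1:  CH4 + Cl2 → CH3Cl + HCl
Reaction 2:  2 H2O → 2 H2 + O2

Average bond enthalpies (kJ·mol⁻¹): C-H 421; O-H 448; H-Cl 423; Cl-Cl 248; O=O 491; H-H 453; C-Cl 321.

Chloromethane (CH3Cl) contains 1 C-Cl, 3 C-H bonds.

Reaction 1, by 470 kJ

Reaction 1:
  Bonds broken (reactants):
    C-H: 4 × 421 = 1684
    Cl-Cl: 1 × 248 = 248
    Σ(broken) = 1932 kJ
  Bonds formed (products):
    C-Cl: 1 × 321 = 321
    C-H: 3 × 421 = 1263
    H-Cl: 1 × 423 = 423
    Σ(formed) = 2007 kJ
  ΔH_1 = 1932 − 2007 = −75 kJ
Reaction 2:
  Bonds broken (reactants):
    O-H: 4 × 448 = 1792
    Σ(broken) = 1792 kJ
  Bonds formed (products):
    H-H: 2 × 453 = 906
    O=O: 1 × 491 = 491
    Σ(formed) = 1397 kJ
  ΔH_2 = 1792 − 1397 = +395 kJ
ΔH_1 − ΔH_2 = −470 kJ, so reaction 1 has the more negative ΔH; |ΔH_1 − ΔH_2| = 470 kJ.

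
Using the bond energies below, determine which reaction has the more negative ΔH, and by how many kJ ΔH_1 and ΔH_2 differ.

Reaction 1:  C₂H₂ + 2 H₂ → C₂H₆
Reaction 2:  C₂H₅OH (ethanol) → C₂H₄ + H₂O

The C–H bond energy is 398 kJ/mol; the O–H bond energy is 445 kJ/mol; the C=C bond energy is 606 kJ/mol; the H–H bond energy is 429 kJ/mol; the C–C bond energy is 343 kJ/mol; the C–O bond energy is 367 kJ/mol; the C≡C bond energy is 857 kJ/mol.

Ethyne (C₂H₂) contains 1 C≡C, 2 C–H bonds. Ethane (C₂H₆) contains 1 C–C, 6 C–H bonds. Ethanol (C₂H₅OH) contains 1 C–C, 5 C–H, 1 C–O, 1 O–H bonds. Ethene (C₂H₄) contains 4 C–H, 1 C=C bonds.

Reaction 1, by 277 kJ

Reaction 1:
  Bonds broken (reactants):
    C≡C: 1 × 857 = 857
    C–H: 2 × 398 = 796
    H–H: 2 × 429 = 858
    Σ(broken) = 2511 kJ
  Bonds formed (products):
    C–C: 1 × 343 = 343
    C–H: 6 × 398 = 2388
    Σ(formed) = 2731 kJ
  ΔH_1 = 2511 − 2731 = −220 kJ
Reaction 2:
  Bonds broken (reactants):
    C–C: 1 × 343 = 343
    C–H: 5 × 398 = 1990
    C–O: 1 × 367 = 367
    O–H: 1 × 445 = 445
    Σ(broken) = 3145 kJ
  Bonds formed (products):
    C–H: 4 × 398 = 1592
    C=C: 1 × 606 = 606
    O–H: 2 × 445 = 890
    Σ(formed) = 3088 kJ
  ΔH_2 = 3145 − 3088 = +57 kJ
ΔH_1 − ΔH_2 = −277 kJ, so reaction 1 has the more negative ΔH; |ΔH_1 − ΔH_2| = 277 kJ.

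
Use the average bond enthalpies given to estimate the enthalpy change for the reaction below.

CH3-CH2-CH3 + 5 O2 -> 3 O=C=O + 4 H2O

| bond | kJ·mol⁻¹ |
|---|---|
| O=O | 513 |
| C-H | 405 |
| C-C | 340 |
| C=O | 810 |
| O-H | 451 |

ΔH ≈ −1983 kJ

Bonds broken (reactants):
  C-C: 2 × 340 = 680
  C-H: 8 × 405 = 3240
  O=O: 5 × 513 = 2565
  Σ(broken) = 6485 kJ
Bonds formed (products):
  C=O: 6 × 810 = 4860
  O-H: 8 × 451 = 3608
  Σ(formed) = 8468 kJ
ΔH = Σ(broken) − Σ(formed) = 6485 − 8468 = −1983 kJ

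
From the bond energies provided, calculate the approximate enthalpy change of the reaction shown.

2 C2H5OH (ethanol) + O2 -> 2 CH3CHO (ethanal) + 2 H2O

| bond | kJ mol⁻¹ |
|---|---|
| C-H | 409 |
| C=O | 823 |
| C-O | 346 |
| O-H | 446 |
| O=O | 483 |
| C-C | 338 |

Bonds broken (reactants):
  C-C: 2 × 338 = 676
  C-H: 10 × 409 = 4090
  C-O: 2 × 346 = 692
  O-H: 2 × 446 = 892
  O=O: 1 × 483 = 483
  Σ(broken) = 6833 kJ
Bonds formed (products):
  C-C: 2 × 338 = 676
  C-H: 8 × 409 = 3272
  C=O: 2 × 823 = 1646
  O-H: 4 × 446 = 1784
  Σ(formed) = 7378 kJ
ΔH = Σ(broken) − Σ(formed) = 6833 − 7378 = −545 kJ

ΔH ≈ −545 kJ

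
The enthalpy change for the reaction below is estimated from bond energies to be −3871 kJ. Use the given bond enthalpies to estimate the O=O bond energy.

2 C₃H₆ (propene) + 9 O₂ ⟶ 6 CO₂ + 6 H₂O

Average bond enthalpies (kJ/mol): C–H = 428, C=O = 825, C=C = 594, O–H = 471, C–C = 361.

Let D be the O=O bond energy.
Σ(broken) = 2×361 + 12×428 + 2×594 + 9×D = 7046 + 9D
Σ(formed) = 12×825 + 12×471 = 15552
ΔH = Σ(broken) − Σ(formed) = (7046 + 9D) − (15552) = −8506 + 9D
Setting this equal to −3871 kJ gives 9D = 4635, so D = 515 kJ/mol.

D(O=O) ≈ 515 kJ/mol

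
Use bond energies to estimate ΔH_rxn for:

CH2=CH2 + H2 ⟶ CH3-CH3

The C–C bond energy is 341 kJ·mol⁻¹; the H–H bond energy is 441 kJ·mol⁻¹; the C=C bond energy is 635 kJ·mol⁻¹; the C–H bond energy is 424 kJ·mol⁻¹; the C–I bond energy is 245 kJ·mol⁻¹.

Bonds broken (reactants):
  C–H: 4 × 424 = 1696
  C=C: 1 × 635 = 635
  H–H: 1 × 441 = 441
  Σ(broken) = 2772 kJ
Bonds formed (products):
  C–C: 1 × 341 = 341
  C–H: 6 × 424 = 2544
  Σ(formed) = 2885 kJ
ΔH = Σ(broken) − Σ(formed) = 2772 − 2885 = −113 kJ

ΔH ≈ −113 kJ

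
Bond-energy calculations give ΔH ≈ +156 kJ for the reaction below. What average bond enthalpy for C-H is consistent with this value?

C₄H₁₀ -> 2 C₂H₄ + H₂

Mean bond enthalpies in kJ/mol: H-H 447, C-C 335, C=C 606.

D(C-H) ≈ 405 kJ/mol

Let D be the C-H bond energy.
Σ(broken) = 3×335 + 10×D = 1005 + 10D
Σ(formed) = 8×D + 2×606 + 1×447 = 1659 + 8D
ΔH = Σ(broken) − Σ(formed) = (1005 + 10D) − (1659 + 8D) = −654 + 2D
Setting this equal to +156 kJ gives 2D = 810, so D = 405 kJ/mol.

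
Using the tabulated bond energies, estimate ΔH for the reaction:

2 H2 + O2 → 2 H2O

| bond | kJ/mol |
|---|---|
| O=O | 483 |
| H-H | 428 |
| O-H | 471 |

ΔH ≈ −545 kJ

Bonds broken (reactants):
  H-H: 2 × 428 = 856
  O=O: 1 × 483 = 483
  Σ(broken) = 1339 kJ
Bonds formed (products):
  O-H: 4 × 471 = 1884
  Σ(formed) = 1884 kJ
ΔH = Σ(broken) − Σ(formed) = 1339 − 1884 = −545 kJ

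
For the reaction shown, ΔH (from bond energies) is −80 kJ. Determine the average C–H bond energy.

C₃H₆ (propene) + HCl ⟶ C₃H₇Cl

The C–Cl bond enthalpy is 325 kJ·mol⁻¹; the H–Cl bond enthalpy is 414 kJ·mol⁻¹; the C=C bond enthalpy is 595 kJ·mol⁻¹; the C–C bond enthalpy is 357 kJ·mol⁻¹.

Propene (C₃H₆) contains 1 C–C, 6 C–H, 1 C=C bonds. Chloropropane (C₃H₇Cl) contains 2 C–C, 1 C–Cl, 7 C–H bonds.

Let D be the C–H bond energy.
Σ(broken) = 1×357 + 6×D + 1×595 + 1×414 = 1366 + 6D
Σ(formed) = 2×357 + 1×325 + 7×D = 1039 + 7D
ΔH = Σ(broken) − Σ(formed) = (1366 + 6D) − (1039 + 7D) = +327 − D
Setting this equal to −80 kJ gives D = 407 kJ/mol.

D(C–H) ≈ 407 kJ/mol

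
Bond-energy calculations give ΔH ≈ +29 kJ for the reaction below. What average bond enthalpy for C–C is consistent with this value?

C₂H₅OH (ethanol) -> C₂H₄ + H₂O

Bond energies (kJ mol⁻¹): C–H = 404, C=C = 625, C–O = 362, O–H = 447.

D(C–C) ≈ 335 kJ/mol

Let D be the C–C bond energy.
Σ(broken) = 1×D + 5×404 + 1×362 + 1×447 = 2829 + D
Σ(formed) = 4×404 + 1×625 + 2×447 = 3135
ΔH = Σ(broken) − Σ(formed) = (2829 + D) − (3135) = −306 + D
Setting this equal to +29 kJ gives D = 335 kJ/mol.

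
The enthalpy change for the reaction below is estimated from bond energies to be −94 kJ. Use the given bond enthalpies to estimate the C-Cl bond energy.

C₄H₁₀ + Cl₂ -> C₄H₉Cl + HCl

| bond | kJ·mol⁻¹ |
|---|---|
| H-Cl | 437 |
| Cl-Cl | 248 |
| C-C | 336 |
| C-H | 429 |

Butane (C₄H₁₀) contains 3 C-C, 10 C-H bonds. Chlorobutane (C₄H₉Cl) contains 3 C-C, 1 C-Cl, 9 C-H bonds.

D(C-Cl) ≈ 334 kJ/mol

Let D be the C-Cl bond energy.
Σ(broken) = 3×336 + 10×429 + 1×248 = 5546
Σ(formed) = 3×336 + 1×D + 9×429 + 1×437 = 5306 + D
ΔH = Σ(broken) − Σ(formed) = (5546) − (5306 + D) = +240 − D
Setting this equal to −94 kJ gives D = 334 kJ/mol.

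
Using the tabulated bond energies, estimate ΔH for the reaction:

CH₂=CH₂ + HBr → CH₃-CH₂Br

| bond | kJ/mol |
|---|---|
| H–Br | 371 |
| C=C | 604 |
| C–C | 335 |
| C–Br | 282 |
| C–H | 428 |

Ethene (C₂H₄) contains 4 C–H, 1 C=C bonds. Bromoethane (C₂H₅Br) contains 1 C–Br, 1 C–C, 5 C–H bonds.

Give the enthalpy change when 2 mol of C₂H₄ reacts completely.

ΔH = −140 kJ

Bonds broken (reactants):
  C–H: 4 × 428 = 1712
  C=C: 1 × 604 = 604
  H–Br: 1 × 371 = 371
  Σ(broken) = 2687 kJ
Bonds formed (products):
  C–Br: 1 × 282 = 282
  C–C: 1 × 335 = 335
  C–H: 5 × 428 = 2140
  Σ(formed) = 2757 kJ
ΔH = Σ(broken) − Σ(formed) = 2687 − 2757 = −70 kJ
For 2× the reaction as written: 2 × (−70) = −140 kJ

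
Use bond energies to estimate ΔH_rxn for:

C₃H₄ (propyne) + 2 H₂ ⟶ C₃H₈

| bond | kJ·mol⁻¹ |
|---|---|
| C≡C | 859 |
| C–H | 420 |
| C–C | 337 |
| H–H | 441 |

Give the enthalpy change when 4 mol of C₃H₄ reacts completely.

Bonds broken (reactants):
  C≡C: 1 × 859 = 859
  C–C: 1 × 337 = 337
  C–H: 4 × 420 = 1680
  H–H: 2 × 441 = 882
  Σ(broken) = 3758 kJ
Bonds formed (products):
  C–C: 2 × 337 = 674
  C–H: 8 × 420 = 3360
  Σ(formed) = 4034 kJ
ΔH = Σ(broken) − Σ(formed) = 3758 − 4034 = −276 kJ
For 4× the reaction as written: 4 × (−276) = −1104 kJ

ΔH = −1104 kJ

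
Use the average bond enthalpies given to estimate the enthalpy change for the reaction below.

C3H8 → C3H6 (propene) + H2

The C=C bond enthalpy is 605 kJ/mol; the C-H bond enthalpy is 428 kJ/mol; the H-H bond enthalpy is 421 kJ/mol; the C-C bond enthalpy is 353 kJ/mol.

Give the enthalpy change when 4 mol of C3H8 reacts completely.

Bonds broken (reactants):
  C-C: 2 × 353 = 706
  C-H: 8 × 428 = 3424
  Σ(broken) = 4130 kJ
Bonds formed (products):
  C-C: 1 × 353 = 353
  C-H: 6 × 428 = 2568
  C=C: 1 × 605 = 605
  H-H: 1 × 421 = 421
  Σ(formed) = 3947 kJ
ΔH = Σ(broken) − Σ(formed) = 4130 − 3947 = +183 kJ
For 4× the reaction as written: 4 × (+183) = +732 kJ

ΔH = +732 kJ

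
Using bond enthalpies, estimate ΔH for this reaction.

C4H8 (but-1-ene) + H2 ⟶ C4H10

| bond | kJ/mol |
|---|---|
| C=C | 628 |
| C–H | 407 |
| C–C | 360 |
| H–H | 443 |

ΔH ≈ −103 kJ

Bonds broken (reactants):
  C–C: 2 × 360 = 720
  C–H: 8 × 407 = 3256
  C=C: 1 × 628 = 628
  H–H: 1 × 443 = 443
  Σ(broken) = 5047 kJ
Bonds formed (products):
  C–C: 3 × 360 = 1080
  C–H: 10 × 407 = 4070
  Σ(formed) = 5150 kJ
ΔH = Σ(broken) − Σ(formed) = 5047 − 5150 = −103 kJ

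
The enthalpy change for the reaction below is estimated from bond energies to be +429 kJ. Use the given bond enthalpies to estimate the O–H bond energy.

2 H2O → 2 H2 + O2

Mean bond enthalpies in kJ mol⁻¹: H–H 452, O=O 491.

Let D be the O–H bond energy.
Σ(broken) = 4×D = 4D
Σ(formed) = 2×452 + 1×491 = 1395
ΔH = Σ(broken) − Σ(formed) = (4D) − (1395) = −1395 + 4D
Setting this equal to +429 kJ gives 4D = 1824, so D = 456 kJ/mol.

D(O–H) ≈ 456 kJ/mol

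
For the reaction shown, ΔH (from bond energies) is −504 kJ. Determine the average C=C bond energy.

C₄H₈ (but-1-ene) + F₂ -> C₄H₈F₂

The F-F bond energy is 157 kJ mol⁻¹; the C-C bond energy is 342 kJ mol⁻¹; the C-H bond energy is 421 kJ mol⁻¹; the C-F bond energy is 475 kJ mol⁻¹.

D(C=C) ≈ 631 kJ/mol

Let D be the C=C bond energy.
Σ(broken) = 2×342 + 8×421 + 1×D + 1×157 = 4209 + D
Σ(formed) = 3×342 + 2×475 + 8×421 = 5344
ΔH = Σ(broken) − Σ(formed) = (4209 + D) − (5344) = −1135 + D
Setting this equal to −504 kJ gives D = 631 kJ/mol.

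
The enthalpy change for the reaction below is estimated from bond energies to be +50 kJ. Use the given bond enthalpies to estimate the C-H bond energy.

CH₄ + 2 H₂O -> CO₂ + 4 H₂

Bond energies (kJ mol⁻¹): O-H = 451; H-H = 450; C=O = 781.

D(C-H) ≈ 402 kJ/mol

Let D be the C-H bond energy.
Σ(broken) = 4×D + 4×451 = 1804 + 4D
Σ(formed) = 2×781 + 4×450 = 3362
ΔH = Σ(broken) − Σ(formed) = (1804 + 4D) − (3362) = −1558 + 4D
Setting this equal to +50 kJ gives 4D = 1608, so D = 402 kJ/mol.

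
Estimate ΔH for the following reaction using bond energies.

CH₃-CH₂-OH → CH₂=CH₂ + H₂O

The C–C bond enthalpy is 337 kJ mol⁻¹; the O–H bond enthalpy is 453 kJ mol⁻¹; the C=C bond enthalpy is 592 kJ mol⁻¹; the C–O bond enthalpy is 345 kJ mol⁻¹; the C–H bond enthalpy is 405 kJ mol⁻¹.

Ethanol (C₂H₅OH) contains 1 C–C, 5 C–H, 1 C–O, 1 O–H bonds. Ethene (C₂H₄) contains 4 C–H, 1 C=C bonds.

Bonds broken (reactants):
  C–C: 1 × 337 = 337
  C–H: 5 × 405 = 2025
  C–O: 1 × 345 = 345
  O–H: 1 × 453 = 453
  Σ(broken) = 3160 kJ
Bonds formed (products):
  C–H: 4 × 405 = 1620
  C=C: 1 × 592 = 592
  O–H: 2 × 453 = 906
  Σ(formed) = 3118 kJ
ΔH = Σ(broken) − Σ(formed) = 3160 − 3118 = +42 kJ

ΔH ≈ +42 kJ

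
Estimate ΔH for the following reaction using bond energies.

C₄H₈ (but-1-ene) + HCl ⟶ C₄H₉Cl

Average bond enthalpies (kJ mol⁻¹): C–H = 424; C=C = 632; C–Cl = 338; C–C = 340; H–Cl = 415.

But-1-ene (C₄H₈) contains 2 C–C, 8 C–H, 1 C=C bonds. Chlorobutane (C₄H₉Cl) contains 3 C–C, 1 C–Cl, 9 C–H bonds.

Bonds broken (reactants):
  C–C: 2 × 340 = 680
  C–H: 8 × 424 = 3392
  C=C: 1 × 632 = 632
  H–Cl: 1 × 415 = 415
  Σ(broken) = 5119 kJ
Bonds formed (products):
  C–C: 3 × 340 = 1020
  C–Cl: 1 × 338 = 338
  C–H: 9 × 424 = 3816
  Σ(formed) = 5174 kJ
ΔH = Σ(broken) − Σ(formed) = 5119 − 5174 = −55 kJ

ΔH ≈ −55 kJ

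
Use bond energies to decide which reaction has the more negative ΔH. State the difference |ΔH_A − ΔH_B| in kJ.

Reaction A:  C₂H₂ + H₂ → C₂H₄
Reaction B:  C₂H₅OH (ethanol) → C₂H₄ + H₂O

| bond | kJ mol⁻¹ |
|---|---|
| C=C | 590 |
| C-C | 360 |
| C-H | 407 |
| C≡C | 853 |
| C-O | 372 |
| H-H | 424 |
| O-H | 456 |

Reaction A:
  Bonds broken (reactants):
    C≡C: 1 × 853 = 853
    C-H: 2 × 407 = 814
    H-H: 1 × 424 = 424
    Σ(broken) = 2091 kJ
  Bonds formed (products):
    C-H: 4 × 407 = 1628
    C=C: 1 × 590 = 590
    Σ(formed) = 2218 kJ
  ΔH_A = 2091 − 2218 = −127 kJ
Reaction B:
  Bonds broken (reactants):
    C-C: 1 × 360 = 360
    C-H: 5 × 407 = 2035
    C-O: 1 × 372 = 372
    O-H: 1 × 456 = 456
    Σ(broken) = 3223 kJ
  Bonds formed (products):
    C-H: 4 × 407 = 1628
    C=C: 1 × 590 = 590
    O-H: 2 × 456 = 912
    Σ(formed) = 3130 kJ
  ΔH_B = 3223 − 3130 = +93 kJ
ΔH_A − ΔH_B = −220 kJ, so reaction A has the more negative ΔH; |ΔH_A − ΔH_B| = 220 kJ.

Reaction A, by 220 kJ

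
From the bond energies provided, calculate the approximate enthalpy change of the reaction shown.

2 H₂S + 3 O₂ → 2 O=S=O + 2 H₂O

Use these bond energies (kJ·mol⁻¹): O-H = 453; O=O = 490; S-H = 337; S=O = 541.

Bonds broken (reactants):
  O=O: 3 × 490 = 1470
  S-H: 4 × 337 = 1348
  Σ(broken) = 2818 kJ
Bonds formed (products):
  O-H: 4 × 453 = 1812
  S=O: 4 × 541 = 2164
  Σ(formed) = 3976 kJ
ΔH = Σ(broken) − Σ(formed) = 2818 − 3976 = −1158 kJ

ΔH ≈ −1158 kJ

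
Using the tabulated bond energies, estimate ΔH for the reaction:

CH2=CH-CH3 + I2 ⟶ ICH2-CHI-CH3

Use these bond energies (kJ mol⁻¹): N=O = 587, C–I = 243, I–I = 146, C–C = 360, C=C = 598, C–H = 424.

ΔH ≈ −102 kJ

Bonds broken (reactants):
  C–C: 1 × 360 = 360
  C–H: 6 × 424 = 2544
  C=C: 1 × 598 = 598
  I–I: 1 × 146 = 146
  Σ(broken) = 3648 kJ
Bonds formed (products):
  C–C: 2 × 360 = 720
  C–H: 6 × 424 = 2544
  C–I: 2 × 243 = 486
  Σ(formed) = 3750 kJ
ΔH = Σ(broken) − Σ(formed) = 3648 − 3750 = −102 kJ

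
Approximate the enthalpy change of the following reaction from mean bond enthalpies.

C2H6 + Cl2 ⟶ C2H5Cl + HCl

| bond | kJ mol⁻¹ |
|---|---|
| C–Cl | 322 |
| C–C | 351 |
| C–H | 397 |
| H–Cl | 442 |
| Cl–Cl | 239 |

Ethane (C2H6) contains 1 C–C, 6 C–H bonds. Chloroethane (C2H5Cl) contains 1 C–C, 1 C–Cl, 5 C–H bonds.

ΔH ≈ −128 kJ

Bonds broken (reactants):
  C–C: 1 × 351 = 351
  C–H: 6 × 397 = 2382
  Cl–Cl: 1 × 239 = 239
  Σ(broken) = 2972 kJ
Bonds formed (products):
  C–C: 1 × 351 = 351
  C–Cl: 1 × 322 = 322
  C–H: 5 × 397 = 1985
  H–Cl: 1 × 442 = 442
  Σ(formed) = 3100 kJ
ΔH = Σ(broken) − Σ(formed) = 2972 − 3100 = −128 kJ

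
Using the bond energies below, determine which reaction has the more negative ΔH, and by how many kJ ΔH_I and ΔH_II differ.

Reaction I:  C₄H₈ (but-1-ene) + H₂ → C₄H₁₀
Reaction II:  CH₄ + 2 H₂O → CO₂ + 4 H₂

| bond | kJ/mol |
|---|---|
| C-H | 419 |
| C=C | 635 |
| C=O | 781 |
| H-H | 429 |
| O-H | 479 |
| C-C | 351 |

Reaction I:
  Bonds broken (reactants):
    C-C: 2 × 351 = 702
    C-H: 8 × 419 = 3352
    C=C: 1 × 635 = 635
    H-H: 1 × 429 = 429
    Σ(broken) = 5118 kJ
  Bonds formed (products):
    C-C: 3 × 351 = 1053
    C-H: 10 × 419 = 4190
    Σ(formed) = 5243 kJ
  ΔH_I = 5118 − 5243 = −125 kJ
Reaction II:
  Bonds broken (reactants):
    C-H: 4 × 419 = 1676
    O-H: 4 × 479 = 1916
    Σ(broken) = 3592 kJ
  Bonds formed (products):
    C=O: 2 × 781 = 1562
    H-H: 4 × 429 = 1716
    Σ(formed) = 3278 kJ
  ΔH_II = 3592 − 3278 = +314 kJ
ΔH_I − ΔH_II = −439 kJ, so reaction I has the more negative ΔH; |ΔH_I − ΔH_II| = 439 kJ.

Reaction I, by 439 kJ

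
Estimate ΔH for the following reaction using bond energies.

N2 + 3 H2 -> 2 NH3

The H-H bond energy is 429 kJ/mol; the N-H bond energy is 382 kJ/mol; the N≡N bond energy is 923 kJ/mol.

ΔH ≈ −82 kJ

Bonds broken (reactants):
  H-H: 3 × 429 = 1287
  N≡N: 1 × 923 = 923
  Σ(broken) = 2210 kJ
Bonds formed (products):
  N-H: 6 × 382 = 2292
  Σ(formed) = 2292 kJ
ΔH = Σ(broken) − Σ(formed) = 2210 − 2292 = −82 kJ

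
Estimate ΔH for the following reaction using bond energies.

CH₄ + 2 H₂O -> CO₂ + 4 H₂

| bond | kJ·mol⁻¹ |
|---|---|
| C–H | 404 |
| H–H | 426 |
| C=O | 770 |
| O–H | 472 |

ΔH ≈ +260 kJ

Bonds broken (reactants):
  C–H: 4 × 404 = 1616
  O–H: 4 × 472 = 1888
  Σ(broken) = 3504 kJ
Bonds formed (products):
  C=O: 2 × 770 = 1540
  H–H: 4 × 426 = 1704
  Σ(formed) = 3244 kJ
ΔH = Σ(broken) − Σ(formed) = 3504 − 3244 = +260 kJ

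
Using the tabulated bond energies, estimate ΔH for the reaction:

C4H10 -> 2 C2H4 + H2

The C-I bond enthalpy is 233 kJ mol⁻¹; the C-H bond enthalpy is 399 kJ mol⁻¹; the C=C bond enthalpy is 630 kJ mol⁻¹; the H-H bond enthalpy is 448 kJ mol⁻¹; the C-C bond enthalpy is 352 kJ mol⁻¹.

Bonds broken (reactants):
  C-C: 3 × 352 = 1056
  C-H: 10 × 399 = 3990
  Σ(broken) = 5046 kJ
Bonds formed (products):
  C-H: 8 × 399 = 3192
  C=C: 2 × 630 = 1260
  H-H: 1 × 448 = 448
  Σ(formed) = 4900 kJ
ΔH = Σ(broken) − Σ(formed) = 5046 − 4900 = +146 kJ

ΔH ≈ +146 kJ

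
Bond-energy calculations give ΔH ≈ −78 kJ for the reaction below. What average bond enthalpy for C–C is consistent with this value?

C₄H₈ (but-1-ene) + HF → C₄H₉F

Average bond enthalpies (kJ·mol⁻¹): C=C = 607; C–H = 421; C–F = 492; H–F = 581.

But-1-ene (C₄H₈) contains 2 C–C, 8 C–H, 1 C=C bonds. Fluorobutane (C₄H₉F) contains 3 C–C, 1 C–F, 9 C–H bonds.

D(C–C) ≈ 353 kJ/mol

Let D be the C–C bond energy.
Σ(broken) = 2×D + 8×421 + 1×607 + 1×581 = 4556 + 2D
Σ(formed) = 3×D + 1×492 + 9×421 = 4281 + 3D
ΔH = Σ(broken) − Σ(formed) = (4556 + 2D) − (4281 + 3D) = +275 − D
Setting this equal to −78 kJ gives D = 353 kJ/mol.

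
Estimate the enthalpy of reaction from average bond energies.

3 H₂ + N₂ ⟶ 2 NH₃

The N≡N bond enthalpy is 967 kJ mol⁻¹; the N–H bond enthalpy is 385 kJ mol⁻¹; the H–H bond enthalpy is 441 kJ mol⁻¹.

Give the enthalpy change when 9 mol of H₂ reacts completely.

ΔH = −60 kJ

Bonds broken (reactants):
  H–H: 3 × 441 = 1323
  N≡N: 1 × 967 = 967
  Σ(broken) = 2290 kJ
Bonds formed (products):
  N–H: 6 × 385 = 2310
  Σ(formed) = 2310 kJ
ΔH = Σ(broken) − Σ(formed) = 2290 − 2310 = −20 kJ
For 3× the reaction as written: 3 × (−20) = −60 kJ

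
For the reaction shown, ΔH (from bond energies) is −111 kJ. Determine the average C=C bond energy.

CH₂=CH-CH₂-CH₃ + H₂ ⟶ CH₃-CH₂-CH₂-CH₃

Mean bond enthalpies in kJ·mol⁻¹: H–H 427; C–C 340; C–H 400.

D(C=C) ≈ 602 kJ/mol

Let D be the C=C bond energy.
Σ(broken) = 2×340 + 8×400 + 1×D + 1×427 = 4307 + D
Σ(formed) = 3×340 + 10×400 = 5020
ΔH = Σ(broken) − Σ(formed) = (4307 + D) − (5020) = −713 + D
Setting this equal to −111 kJ gives D = 602 kJ/mol.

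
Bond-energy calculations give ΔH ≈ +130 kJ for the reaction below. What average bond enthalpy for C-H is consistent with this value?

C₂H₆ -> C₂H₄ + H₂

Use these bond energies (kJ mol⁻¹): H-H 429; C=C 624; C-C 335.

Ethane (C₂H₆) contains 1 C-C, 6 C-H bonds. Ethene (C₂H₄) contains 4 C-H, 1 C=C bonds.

Let D be the C-H bond energy.
Σ(broken) = 1×335 + 6×D = 335 + 6D
Σ(formed) = 4×D + 1×624 + 1×429 = 1053 + 4D
ΔH = Σ(broken) − Σ(formed) = (335 + 6D) − (1053 + 4D) = −718 + 2D
Setting this equal to +130 kJ gives 2D = 848, so D = 424 kJ/mol.

D(C-H) ≈ 424 kJ/mol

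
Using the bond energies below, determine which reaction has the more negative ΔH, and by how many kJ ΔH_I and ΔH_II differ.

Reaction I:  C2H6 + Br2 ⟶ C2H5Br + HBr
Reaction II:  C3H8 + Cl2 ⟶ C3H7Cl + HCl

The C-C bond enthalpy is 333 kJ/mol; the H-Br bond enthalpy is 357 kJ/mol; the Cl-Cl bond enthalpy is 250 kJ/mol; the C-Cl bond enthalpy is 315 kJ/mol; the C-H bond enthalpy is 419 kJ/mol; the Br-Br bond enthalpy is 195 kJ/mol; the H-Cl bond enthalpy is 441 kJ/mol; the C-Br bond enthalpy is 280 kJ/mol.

Reaction I:
  Bonds broken (reactants):
    Br-Br: 1 × 195 = 195
    C-C: 1 × 333 = 333
    C-H: 6 × 419 = 2514
    Σ(broken) = 3042 kJ
  Bonds formed (products):
    C-Br: 1 × 280 = 280
    C-C: 1 × 333 = 333
    C-H: 5 × 419 = 2095
    H-Br: 1 × 357 = 357
    Σ(formed) = 3065 kJ
  ΔH_I = 3042 − 3065 = −23 kJ
Reaction II:
  Bonds broken (reactants):
    C-C: 2 × 333 = 666
    C-H: 8 × 419 = 3352
    Cl-Cl: 1 × 250 = 250
    Σ(broken) = 4268 kJ
  Bonds formed (products):
    C-C: 2 × 333 = 666
    C-Cl: 1 × 315 = 315
    C-H: 7 × 419 = 2933
    H-Cl: 1 × 441 = 441
    Σ(formed) = 4355 kJ
  ΔH_II = 4268 − 4355 = −87 kJ
ΔH_I − ΔH_II = +64 kJ, so reaction II has the more negative ΔH; |ΔH_I − ΔH_II| = 64 kJ.

Reaction II, by 64 kJ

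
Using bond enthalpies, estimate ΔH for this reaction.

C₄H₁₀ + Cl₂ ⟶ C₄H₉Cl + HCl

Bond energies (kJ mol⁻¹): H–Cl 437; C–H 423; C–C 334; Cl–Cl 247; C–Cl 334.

ΔH ≈ −101 kJ

Bonds broken (reactants):
  C–C: 3 × 334 = 1002
  C–H: 10 × 423 = 4230
  Cl–Cl: 1 × 247 = 247
  Σ(broken) = 5479 kJ
Bonds formed (products):
  C–C: 3 × 334 = 1002
  C–Cl: 1 × 334 = 334
  C–H: 9 × 423 = 3807
  H–Cl: 1 × 437 = 437
  Σ(formed) = 5580 kJ
ΔH = Σ(broken) − Σ(formed) = 5479 − 5580 = −101 kJ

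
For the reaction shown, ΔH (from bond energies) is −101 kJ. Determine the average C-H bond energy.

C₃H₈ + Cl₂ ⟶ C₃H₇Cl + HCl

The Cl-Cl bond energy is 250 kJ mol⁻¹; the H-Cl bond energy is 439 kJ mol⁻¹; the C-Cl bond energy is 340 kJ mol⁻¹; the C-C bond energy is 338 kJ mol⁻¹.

Let D be the C-H bond energy.
Σ(broken) = 2×338 + 8×D + 1×250 = 926 + 8D
Σ(formed) = 2×338 + 1×340 + 7×D + 1×439 = 1455 + 7D
ΔH = Σ(broken) − Σ(formed) = (926 + 8D) − (1455 + 7D) = −529 + D
Setting this equal to −101 kJ gives D = 428 kJ/mol.

D(C-H) ≈ 428 kJ/mol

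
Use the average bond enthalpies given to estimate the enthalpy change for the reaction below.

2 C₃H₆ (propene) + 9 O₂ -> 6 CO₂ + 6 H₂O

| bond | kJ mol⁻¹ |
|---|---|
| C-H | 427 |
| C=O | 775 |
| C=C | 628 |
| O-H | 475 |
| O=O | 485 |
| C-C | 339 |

Bonds broken (reactants):
  C-C: 2 × 339 = 678
  C-H: 12 × 427 = 5124
  C=C: 2 × 628 = 1256
  O=O: 9 × 485 = 4365
  Σ(broken) = 11423 kJ
Bonds formed (products):
  C=O: 12 × 775 = 9300
  O-H: 12 × 475 = 5700
  Σ(formed) = 15000 kJ
ΔH = Σ(broken) − Σ(formed) = 11423 − 15000 = −3577 kJ

ΔH ≈ −3577 kJ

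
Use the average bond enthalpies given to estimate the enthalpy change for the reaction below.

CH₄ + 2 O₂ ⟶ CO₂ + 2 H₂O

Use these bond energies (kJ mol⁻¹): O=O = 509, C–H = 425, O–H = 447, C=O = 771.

ΔH ≈ −612 kJ

Bonds broken (reactants):
  C–H: 4 × 425 = 1700
  O=O: 2 × 509 = 1018
  Σ(broken) = 2718 kJ
Bonds formed (products):
  C=O: 2 × 771 = 1542
  O–H: 4 × 447 = 1788
  Σ(formed) = 3330 kJ
ΔH = Σ(broken) − Σ(formed) = 2718 − 3330 = −612 kJ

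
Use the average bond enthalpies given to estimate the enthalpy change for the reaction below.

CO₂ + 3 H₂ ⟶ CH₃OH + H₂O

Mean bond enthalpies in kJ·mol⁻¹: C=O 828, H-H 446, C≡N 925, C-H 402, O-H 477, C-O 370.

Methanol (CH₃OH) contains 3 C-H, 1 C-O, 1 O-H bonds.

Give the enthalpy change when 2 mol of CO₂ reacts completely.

ΔH = −26 kJ

Bonds broken (reactants):
  C=O: 2 × 828 = 1656
  H-H: 3 × 446 = 1338
  Σ(broken) = 2994 kJ
Bonds formed (products):
  C-H: 3 × 402 = 1206
  C-O: 1 × 370 = 370
  O-H: 3 × 477 = 1431
  Σ(formed) = 3007 kJ
ΔH = Σ(broken) − Σ(formed) = 2994 − 3007 = −13 kJ
For 2× the reaction as written: 2 × (−13) = −26 kJ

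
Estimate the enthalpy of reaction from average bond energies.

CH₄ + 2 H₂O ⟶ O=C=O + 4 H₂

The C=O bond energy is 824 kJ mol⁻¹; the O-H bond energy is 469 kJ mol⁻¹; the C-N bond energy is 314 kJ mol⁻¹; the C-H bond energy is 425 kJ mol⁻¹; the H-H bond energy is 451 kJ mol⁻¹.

ΔH ≈ +124 kJ

Bonds broken (reactants):
  C-H: 4 × 425 = 1700
  O-H: 4 × 469 = 1876
  Σ(broken) = 3576 kJ
Bonds formed (products):
  C=O: 2 × 824 = 1648
  H-H: 4 × 451 = 1804
  Σ(formed) = 3452 kJ
ΔH = Σ(broken) − Σ(formed) = 3576 − 3452 = +124 kJ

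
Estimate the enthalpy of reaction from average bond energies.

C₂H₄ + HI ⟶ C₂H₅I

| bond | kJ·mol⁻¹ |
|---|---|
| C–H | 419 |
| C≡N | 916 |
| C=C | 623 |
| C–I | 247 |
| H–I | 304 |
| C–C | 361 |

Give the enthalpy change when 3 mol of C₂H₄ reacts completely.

Bonds broken (reactants):
  C–H: 4 × 419 = 1676
  C=C: 1 × 623 = 623
  H–I: 1 × 304 = 304
  Σ(broken) = 2603 kJ
Bonds formed (products):
  C–C: 1 × 361 = 361
  C–H: 5 × 419 = 2095
  C–I: 1 × 247 = 247
  Σ(formed) = 2703 kJ
ΔH = Σ(broken) − Σ(formed) = 2603 − 2703 = −100 kJ
For 3× the reaction as written: 3 × (−100) = −300 kJ

ΔH = −300 kJ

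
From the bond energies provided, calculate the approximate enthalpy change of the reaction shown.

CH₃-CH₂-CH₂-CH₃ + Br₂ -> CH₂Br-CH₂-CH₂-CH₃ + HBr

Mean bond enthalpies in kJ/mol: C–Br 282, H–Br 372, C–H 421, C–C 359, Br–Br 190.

Bonds broken (reactants):
  Br–Br: 1 × 190 = 190
  C–C: 3 × 359 = 1077
  C–H: 10 × 421 = 4210
  Σ(broken) = 5477 kJ
Bonds formed (products):
  C–Br: 1 × 282 = 282
  C–C: 3 × 359 = 1077
  C–H: 9 × 421 = 3789
  H–Br: 1 × 372 = 372
  Σ(formed) = 5520 kJ
ΔH = Σ(broken) − Σ(formed) = 5477 − 5520 = −43 kJ

ΔH ≈ −43 kJ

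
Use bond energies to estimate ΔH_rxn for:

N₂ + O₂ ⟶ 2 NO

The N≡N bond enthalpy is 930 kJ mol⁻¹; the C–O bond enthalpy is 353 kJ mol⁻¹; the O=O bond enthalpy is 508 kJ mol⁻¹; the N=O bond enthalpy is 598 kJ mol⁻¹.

ΔH ≈ +242 kJ

Bonds broken (reactants):
  N≡N: 1 × 930 = 930
  O=O: 1 × 508 = 508
  Σ(broken) = 1438 kJ
Bonds formed (products):
  N=O: 2 × 598 = 1196
  Σ(formed) = 1196 kJ
ΔH = Σ(broken) − Σ(formed) = 1438 − 1196 = +242 kJ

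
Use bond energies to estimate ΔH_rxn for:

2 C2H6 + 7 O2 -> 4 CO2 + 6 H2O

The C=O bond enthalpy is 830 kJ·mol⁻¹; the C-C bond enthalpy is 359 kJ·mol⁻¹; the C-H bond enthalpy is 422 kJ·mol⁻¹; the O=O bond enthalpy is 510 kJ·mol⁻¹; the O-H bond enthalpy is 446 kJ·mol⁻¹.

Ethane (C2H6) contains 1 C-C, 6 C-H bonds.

ΔH ≈ −2640 kJ

Bonds broken (reactants):
  C-C: 2 × 359 = 718
  C-H: 12 × 422 = 5064
  O=O: 7 × 510 = 3570
  Σ(broken) = 9352 kJ
Bonds formed (products):
  C=O: 8 × 830 = 6640
  O-H: 12 × 446 = 5352
  Σ(formed) = 11992 kJ
ΔH = Σ(broken) − Σ(formed) = 9352 − 11992 = −2640 kJ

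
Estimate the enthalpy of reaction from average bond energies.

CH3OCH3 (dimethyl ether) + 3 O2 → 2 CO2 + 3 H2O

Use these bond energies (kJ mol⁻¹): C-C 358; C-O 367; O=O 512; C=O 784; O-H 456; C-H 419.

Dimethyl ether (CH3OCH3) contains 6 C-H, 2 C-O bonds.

Bonds broken (reactants):
  C-H: 6 × 419 = 2514
  C-O: 2 × 367 = 734
  O=O: 3 × 512 = 1536
  Σ(broken) = 4784 kJ
Bonds formed (products):
  C=O: 4 × 784 = 3136
  O-H: 6 × 456 = 2736
  Σ(formed) = 5872 kJ
ΔH = Σ(broken) − Σ(formed) = 4784 − 5872 = −1088 kJ

ΔH ≈ −1088 kJ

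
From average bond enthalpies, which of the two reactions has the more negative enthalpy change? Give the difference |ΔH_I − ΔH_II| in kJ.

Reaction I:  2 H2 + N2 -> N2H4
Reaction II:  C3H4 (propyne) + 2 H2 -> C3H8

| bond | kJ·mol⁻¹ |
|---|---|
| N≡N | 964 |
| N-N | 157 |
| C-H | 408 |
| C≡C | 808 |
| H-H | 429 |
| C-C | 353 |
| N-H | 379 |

Reaction II, by 468 kJ

Reaction I:
  Bonds broken (reactants):
    H-H: 2 × 429 = 858
    N≡N: 1 × 964 = 964
    Σ(broken) = 1822 kJ
  Bonds formed (products):
    N-H: 4 × 379 = 1516
    N-N: 1 × 157 = 157
    Σ(formed) = 1673 kJ
  ΔH_I = 1822 − 1673 = +149 kJ
Reaction II:
  Bonds broken (reactants):
    C≡C: 1 × 808 = 808
    C-C: 1 × 353 = 353
    C-H: 4 × 408 = 1632
    H-H: 2 × 429 = 858
    Σ(broken) = 3651 kJ
  Bonds formed (products):
    C-C: 2 × 353 = 706
    C-H: 8 × 408 = 3264
    Σ(formed) = 3970 kJ
  ΔH_II = 3651 − 3970 = −319 kJ
ΔH_I − ΔH_II = +468 kJ, so reaction II has the more negative ΔH; |ΔH_I − ΔH_II| = 468 kJ.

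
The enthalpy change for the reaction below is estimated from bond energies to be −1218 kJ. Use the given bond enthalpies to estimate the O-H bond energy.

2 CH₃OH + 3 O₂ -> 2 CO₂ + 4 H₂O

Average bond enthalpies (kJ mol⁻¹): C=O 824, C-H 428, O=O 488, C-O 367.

Let D be the O-H bond energy.
Σ(broken) = 6×428 + 2×367 + 2×D + 3×488 = 4766 + 2D
Σ(formed) = 4×824 + 8×D = 3296 + 8D
ΔH = Σ(broken) − Σ(formed) = (4766 + 2D) − (3296 + 8D) = +1470 − 6D
Setting this equal to −1218 kJ gives 6D = 2688, so D = 448 kJ/mol.

D(O-H) ≈ 448 kJ/mol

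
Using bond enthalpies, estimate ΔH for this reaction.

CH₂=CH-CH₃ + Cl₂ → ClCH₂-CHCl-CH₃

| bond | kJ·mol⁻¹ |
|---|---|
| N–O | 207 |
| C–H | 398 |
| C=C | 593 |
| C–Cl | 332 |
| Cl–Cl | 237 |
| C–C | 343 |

Bonds broken (reactants):
  C–C: 1 × 343 = 343
  C–H: 6 × 398 = 2388
  C=C: 1 × 593 = 593
  Cl–Cl: 1 × 237 = 237
  Σ(broken) = 3561 kJ
Bonds formed (products):
  C–C: 2 × 343 = 686
  C–Cl: 2 × 332 = 664
  C–H: 6 × 398 = 2388
  Σ(formed) = 3738 kJ
ΔH = Σ(broken) − Σ(formed) = 3561 − 3738 = −177 kJ

ΔH ≈ −177 kJ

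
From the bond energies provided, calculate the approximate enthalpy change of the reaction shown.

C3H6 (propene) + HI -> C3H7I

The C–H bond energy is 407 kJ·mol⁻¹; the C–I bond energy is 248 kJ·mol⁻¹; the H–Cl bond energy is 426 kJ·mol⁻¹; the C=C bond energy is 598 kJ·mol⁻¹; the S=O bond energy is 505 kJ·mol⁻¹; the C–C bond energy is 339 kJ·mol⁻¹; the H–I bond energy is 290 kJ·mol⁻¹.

Bonds broken (reactants):
  C–C: 1 × 339 = 339
  C–H: 6 × 407 = 2442
  C=C: 1 × 598 = 598
  H–I: 1 × 290 = 290
  Σ(broken) = 3669 kJ
Bonds formed (products):
  C–C: 2 × 339 = 678
  C–H: 7 × 407 = 2849
  C–I: 1 × 248 = 248
  Σ(formed) = 3775 kJ
ΔH = Σ(broken) − Σ(formed) = 3669 − 3775 = −106 kJ

ΔH ≈ −106 kJ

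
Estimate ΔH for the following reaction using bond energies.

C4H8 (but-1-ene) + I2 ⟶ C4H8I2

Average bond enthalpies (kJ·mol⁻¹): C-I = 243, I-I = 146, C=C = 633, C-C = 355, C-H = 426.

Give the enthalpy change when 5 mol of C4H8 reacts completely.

Bonds broken (reactants):
  C-C: 2 × 355 = 710
  C-H: 8 × 426 = 3408
  C=C: 1 × 633 = 633
  I-I: 1 × 146 = 146
  Σ(broken) = 4897 kJ
Bonds formed (products):
  C-C: 3 × 355 = 1065
  C-H: 8 × 426 = 3408
  C-I: 2 × 243 = 486
  Σ(formed) = 4959 kJ
ΔH = Σ(broken) − Σ(formed) = 4897 − 4959 = −62 kJ
For 5× the reaction as written: 5 × (−62) = −310 kJ

ΔH = −310 kJ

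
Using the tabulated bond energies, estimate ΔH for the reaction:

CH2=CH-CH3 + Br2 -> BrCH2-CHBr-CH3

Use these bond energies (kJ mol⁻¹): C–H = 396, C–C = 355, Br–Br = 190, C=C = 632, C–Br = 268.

ΔH ≈ −69 kJ

Bonds broken (reactants):
  Br–Br: 1 × 190 = 190
  C–C: 1 × 355 = 355
  C–H: 6 × 396 = 2376
  C=C: 1 × 632 = 632
  Σ(broken) = 3553 kJ
Bonds formed (products):
  C–Br: 2 × 268 = 536
  C–C: 2 × 355 = 710
  C–H: 6 × 396 = 2376
  Σ(formed) = 3622 kJ
ΔH = Σ(broken) − Σ(formed) = 3553 − 3622 = −69 kJ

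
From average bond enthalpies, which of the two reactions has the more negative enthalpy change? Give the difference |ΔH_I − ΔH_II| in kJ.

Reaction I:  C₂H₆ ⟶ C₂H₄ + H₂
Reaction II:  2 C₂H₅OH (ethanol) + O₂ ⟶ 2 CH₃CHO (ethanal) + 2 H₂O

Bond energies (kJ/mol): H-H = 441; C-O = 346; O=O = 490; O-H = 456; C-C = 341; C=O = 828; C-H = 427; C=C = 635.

Reaction I:
  Bonds broken (reactants):
    C-C: 1 × 341 = 341
    C-H: 6 × 427 = 2562
    Σ(broken) = 2903 kJ
  Bonds formed (products):
    C-H: 4 × 427 = 1708
    C=C: 1 × 635 = 635
    H-H: 1 × 441 = 441
    Σ(formed) = 2784 kJ
  ΔH_I = 2903 − 2784 = +119 kJ
Reaction II:
  Bonds broken (reactants):
    C-C: 2 × 341 = 682
    C-H: 10 × 427 = 4270
    C-O: 2 × 346 = 692
    O-H: 2 × 456 = 912
    O=O: 1 × 490 = 490
    Σ(broken) = 7046 kJ
  Bonds formed (products):
    C-C: 2 × 341 = 682
    C-H: 8 × 427 = 3416
    C=O: 2 × 828 = 1656
    O-H: 4 × 456 = 1824
    Σ(formed) = 7578 kJ
  ΔH_II = 7046 − 7578 = −532 kJ
ΔH_I − ΔH_II = +651 kJ, so reaction II has the more negative ΔH; |ΔH_I − ΔH_II| = 651 kJ.

Reaction II, by 651 kJ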